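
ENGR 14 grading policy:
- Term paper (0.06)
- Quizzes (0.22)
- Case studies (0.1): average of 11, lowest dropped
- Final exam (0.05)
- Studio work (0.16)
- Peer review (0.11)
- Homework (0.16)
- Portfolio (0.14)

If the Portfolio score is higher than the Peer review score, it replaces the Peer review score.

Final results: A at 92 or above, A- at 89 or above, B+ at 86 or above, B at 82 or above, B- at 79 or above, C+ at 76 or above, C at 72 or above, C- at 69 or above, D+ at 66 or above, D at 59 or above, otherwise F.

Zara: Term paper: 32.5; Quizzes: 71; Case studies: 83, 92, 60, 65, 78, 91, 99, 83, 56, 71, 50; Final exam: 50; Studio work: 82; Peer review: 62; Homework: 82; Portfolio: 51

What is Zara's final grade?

D+

Case studies: drop 50 → average of remaining 10 = 778/10 = 77.8
Portfolio (51) ≤ Peer review (62), so Peer review stays at 62.
Weighted total:
  Term paper 32.5 × 0.06 = 1.95
  Quizzes 71 × 0.22 = 15.62
  Case studies 77.8 × 0.1 = 7.78
  Final exam 50 × 0.05 = 2.5
  Studio work 82 × 0.16 = 13.12
  Peer review 62 × 0.11 = 6.82
  Homework 82 × 0.16 = 13.12
  Portfolio 51 × 0.14 = 7.14
Sum = 68.05
68.05 is ≥ 66 and < 69 → D+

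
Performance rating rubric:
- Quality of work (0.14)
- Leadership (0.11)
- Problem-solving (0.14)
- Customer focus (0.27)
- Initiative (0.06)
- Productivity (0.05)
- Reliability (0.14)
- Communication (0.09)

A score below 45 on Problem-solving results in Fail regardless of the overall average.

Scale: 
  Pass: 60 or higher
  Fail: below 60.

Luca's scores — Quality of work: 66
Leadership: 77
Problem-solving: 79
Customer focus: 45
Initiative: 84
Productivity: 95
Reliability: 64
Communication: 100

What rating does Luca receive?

Pass

Problem-solving score 79 ≥ 45: minimum met.
Weighted total:
  Quality of work 66 × 0.14 = 9.24
  Leadership 77 × 0.11 = 8.47
  Problem-solving 79 × 0.14 = 11.06
  Customer focus 45 × 0.27 = 12.15
  Initiative 84 × 0.06 = 5.04
  Productivity 95 × 0.05 = 4.75
  Reliability 64 × 0.14 = 8.96
  Communication 100 × 0.09 = 9
Sum = 68.67
68.67 ≥ 60 → Pass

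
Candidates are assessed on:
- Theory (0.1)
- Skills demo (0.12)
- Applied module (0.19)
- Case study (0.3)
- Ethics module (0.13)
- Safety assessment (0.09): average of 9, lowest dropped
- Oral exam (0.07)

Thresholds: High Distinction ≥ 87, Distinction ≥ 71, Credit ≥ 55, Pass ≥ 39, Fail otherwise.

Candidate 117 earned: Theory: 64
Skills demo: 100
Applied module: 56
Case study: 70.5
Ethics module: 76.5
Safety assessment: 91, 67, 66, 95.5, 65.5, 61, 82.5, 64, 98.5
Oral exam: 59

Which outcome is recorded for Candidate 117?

Distinction

Safety assessment: drop 61 → average of remaining 8 = 630/8 = 78.75
Weighted total:
  Theory 64 × 0.1 = 6.4
  Skills demo 100 × 0.12 = 12
  Applied module 56 × 0.19 = 10.64
  Case study 70.5 × 0.3 = 21.15
  Ethics module 76.5 × 0.13 = 9.945
  Safety assessment 78.75 × 0.09 = 7.0875
  Oral exam 59 × 0.07 = 4.13
Sum = 71.3525
71.3525 is ≥ 71 and < 87 → Distinction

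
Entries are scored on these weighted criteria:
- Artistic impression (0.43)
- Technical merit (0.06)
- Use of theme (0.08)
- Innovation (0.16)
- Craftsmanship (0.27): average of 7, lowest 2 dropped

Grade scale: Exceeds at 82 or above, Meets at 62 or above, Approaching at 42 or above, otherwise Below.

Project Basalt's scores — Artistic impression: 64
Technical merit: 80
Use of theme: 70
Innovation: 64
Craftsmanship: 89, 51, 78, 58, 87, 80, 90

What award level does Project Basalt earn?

Craftsmanship: drop 51, 58 → average of remaining 5 = 424/5 = 84.8
Weighted total:
  Artistic impression 64 × 0.43 = 27.52
  Technical merit 80 × 0.06 = 4.8
  Use of theme 70 × 0.08 = 5.6
  Innovation 64 × 0.16 = 10.24
  Craftsmanship 84.8 × 0.27 = 22.896
Sum = 71.056
71.056 is ≥ 62 and < 82 → Meets

Meets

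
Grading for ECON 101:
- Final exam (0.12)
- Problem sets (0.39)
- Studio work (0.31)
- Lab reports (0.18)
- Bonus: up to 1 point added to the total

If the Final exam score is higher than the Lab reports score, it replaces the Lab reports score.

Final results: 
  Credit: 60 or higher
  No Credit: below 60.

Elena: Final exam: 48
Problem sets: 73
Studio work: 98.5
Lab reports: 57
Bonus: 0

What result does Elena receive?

Credit

Final exam (48) ≤ Lab reports (57), so Lab reports stays at 57.
Weighted total:
  Final exam 48 × 0.12 = 5.76
  Problem sets 73 × 0.39 = 28.47
  Studio work 98.5 × 0.31 = 30.535
  Lab reports 57 × 0.18 = 10.26
Sum = 75.025
Bonus: 75.025 + 0 = 75.025
75.025 ≥ 60 → Credit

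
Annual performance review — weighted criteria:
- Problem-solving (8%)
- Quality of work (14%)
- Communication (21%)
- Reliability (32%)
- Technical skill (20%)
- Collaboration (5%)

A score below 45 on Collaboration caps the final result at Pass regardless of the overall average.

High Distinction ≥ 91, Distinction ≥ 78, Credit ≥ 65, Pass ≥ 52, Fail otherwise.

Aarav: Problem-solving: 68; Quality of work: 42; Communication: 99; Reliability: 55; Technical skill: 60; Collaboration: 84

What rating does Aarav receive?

Collaboration score 84 ≥ 45: minimum met.
Weighted total:
  Problem-solving 68 × 0.08 = 5.44
  Quality of work 42 × 0.14 = 5.88
  Communication 99 × 0.21 = 20.79
  Reliability 55 × 0.32 = 17.6
  Technical skill 60 × 0.2 = 12
  Collaboration 84 × 0.05 = 4.2
Sum = 65.91
65.91 is ≥ 65 and < 78 → Credit

Credit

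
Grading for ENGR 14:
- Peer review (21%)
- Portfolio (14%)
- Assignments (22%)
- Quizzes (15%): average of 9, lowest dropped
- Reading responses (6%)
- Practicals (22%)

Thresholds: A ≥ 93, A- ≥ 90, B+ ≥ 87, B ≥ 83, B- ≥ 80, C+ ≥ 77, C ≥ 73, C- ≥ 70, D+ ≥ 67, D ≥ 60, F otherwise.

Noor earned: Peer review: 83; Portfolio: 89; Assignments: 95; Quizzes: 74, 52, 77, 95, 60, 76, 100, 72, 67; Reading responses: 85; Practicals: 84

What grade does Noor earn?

Quizzes: drop 52 → average of remaining 8 = 621/8 = 77.625
Weighted total:
  Peer review 83 × 0.21 = 17.43
  Portfolio 89 × 0.14 = 12.46
  Assignments 95 × 0.22 = 20.9
  Quizzes 77.625 × 0.15 = 11.64375
  Reading responses 85 × 0.06 = 5.1
  Practicals 84 × 0.22 = 18.48
Sum = 86.01375
86.01375 is ≥ 83 and < 87 → B

B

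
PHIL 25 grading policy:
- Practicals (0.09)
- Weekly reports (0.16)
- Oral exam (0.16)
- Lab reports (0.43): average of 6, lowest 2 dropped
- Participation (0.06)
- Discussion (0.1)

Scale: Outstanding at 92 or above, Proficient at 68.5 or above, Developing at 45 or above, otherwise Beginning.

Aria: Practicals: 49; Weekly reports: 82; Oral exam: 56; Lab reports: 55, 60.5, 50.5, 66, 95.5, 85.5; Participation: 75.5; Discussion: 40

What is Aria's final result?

Developing

Lab reports: drop 50.5, 55 → average of remaining 4 = 307.5/4 = 76.875
Weighted total:
  Practicals 49 × 0.09 = 4.41
  Weekly reports 82 × 0.16 = 13.12
  Oral exam 56 × 0.16 = 8.96
  Lab reports 76.875 × 0.43 = 33.05625
  Participation 75.5 × 0.06 = 4.53
  Discussion 40 × 0.1 = 4
Sum = 68.07625
68.07625 is ≥ 45 and < 68.5 → Developing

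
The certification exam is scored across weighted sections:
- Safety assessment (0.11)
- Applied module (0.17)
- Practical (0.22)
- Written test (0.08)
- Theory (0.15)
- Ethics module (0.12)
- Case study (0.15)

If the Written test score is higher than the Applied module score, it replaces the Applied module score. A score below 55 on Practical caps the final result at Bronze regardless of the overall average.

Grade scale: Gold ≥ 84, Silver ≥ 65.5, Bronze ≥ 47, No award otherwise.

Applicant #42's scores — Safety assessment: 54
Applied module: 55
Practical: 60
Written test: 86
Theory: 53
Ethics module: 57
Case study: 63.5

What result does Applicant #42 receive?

Bronze

Written test (86) > Applied module (55), so Applied module counts as 86.
Practical score 60 ≥ 55: minimum met.
Weighted total:
  Safety assessment 54 × 0.11 = 5.94
  Applied module 86 × 0.17 = 14.62
  Practical 60 × 0.22 = 13.2
  Written test 86 × 0.08 = 6.88
  Theory 53 × 0.15 = 7.95
  Ethics module 57 × 0.12 = 6.84
  Case study 63.5 × 0.15 = 9.525
Sum = 64.955
64.955 is ≥ 47 and < 65.5 → Bronze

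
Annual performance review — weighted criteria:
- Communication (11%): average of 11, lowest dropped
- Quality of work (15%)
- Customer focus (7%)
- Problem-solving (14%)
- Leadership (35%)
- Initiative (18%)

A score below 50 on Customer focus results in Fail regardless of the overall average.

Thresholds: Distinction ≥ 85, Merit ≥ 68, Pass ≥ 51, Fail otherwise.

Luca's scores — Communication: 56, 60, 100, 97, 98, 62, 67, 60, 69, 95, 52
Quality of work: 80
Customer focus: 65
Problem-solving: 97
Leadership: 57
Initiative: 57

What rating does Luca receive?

Merit

Communication: drop 52 → average of remaining 10 = 764/10 = 76.4
Customer focus score 65 ≥ 50: minimum met.
Weighted total:
  Communication 76.4 × 0.11 = 8.404
  Quality of work 80 × 0.15 = 12
  Customer focus 65 × 0.07 = 4.55
  Problem-solving 97 × 0.14 = 13.58
  Leadership 57 × 0.35 = 19.95
  Initiative 57 × 0.18 = 10.26
Sum = 68.744
68.744 is ≥ 68 and < 85 → Merit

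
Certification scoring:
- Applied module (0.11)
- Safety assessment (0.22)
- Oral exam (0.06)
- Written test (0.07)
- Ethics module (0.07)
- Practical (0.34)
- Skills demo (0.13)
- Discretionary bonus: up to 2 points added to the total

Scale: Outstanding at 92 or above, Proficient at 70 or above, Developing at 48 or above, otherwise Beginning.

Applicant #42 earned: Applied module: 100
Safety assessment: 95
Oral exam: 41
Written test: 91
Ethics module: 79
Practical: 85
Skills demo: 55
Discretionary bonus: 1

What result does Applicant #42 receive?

Proficient

Weighted total:
  Applied module 100 × 0.11 = 11
  Safety assessment 95 × 0.22 = 20.9
  Oral exam 41 × 0.06 = 2.46
  Written test 91 × 0.07 = 6.37
  Ethics module 79 × 0.07 = 5.53
  Practical 85 × 0.34 = 28.9
  Skills demo 55 × 0.13 = 7.15
Sum = 82.31
Discretionary bonus: 82.31 + 1 = 83.31
83.31 is ≥ 70 and < 92 → Proficient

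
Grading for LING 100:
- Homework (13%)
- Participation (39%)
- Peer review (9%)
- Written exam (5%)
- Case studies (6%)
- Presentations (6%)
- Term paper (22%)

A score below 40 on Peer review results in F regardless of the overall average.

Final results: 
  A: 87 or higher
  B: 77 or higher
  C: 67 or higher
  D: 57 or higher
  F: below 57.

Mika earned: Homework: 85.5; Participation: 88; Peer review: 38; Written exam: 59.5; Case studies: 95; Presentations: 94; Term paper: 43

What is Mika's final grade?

F

Peer review score 38 < 40: minimum not met.
Weighted total:
  Homework 85.5 × 0.13 = 11.115
  Participation 88 × 0.39 = 34.32
  Peer review 38 × 0.09 = 3.42
  Written exam 59.5 × 0.05 = 2.975
  Case studies 95 × 0.06 = 5.7
  Presentations 94 × 0.06 = 5.64
  Term paper 43 × 0.22 = 9.46
Sum = 72.63
Because the Peer review minimum was not met, the result is F.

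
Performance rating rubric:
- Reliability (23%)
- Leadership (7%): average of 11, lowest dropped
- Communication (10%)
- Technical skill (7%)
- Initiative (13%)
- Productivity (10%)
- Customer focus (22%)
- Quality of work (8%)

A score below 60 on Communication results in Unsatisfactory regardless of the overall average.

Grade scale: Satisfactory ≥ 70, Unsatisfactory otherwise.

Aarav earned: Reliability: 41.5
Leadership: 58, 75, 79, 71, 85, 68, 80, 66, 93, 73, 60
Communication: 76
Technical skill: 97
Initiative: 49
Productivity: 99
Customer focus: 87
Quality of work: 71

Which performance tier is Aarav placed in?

Satisfactory

Leadership: drop 58 → average of remaining 10 = 750/10 = 75
Communication score 76 ≥ 60: minimum met.
Weighted total:
  Reliability 41.5 × 0.23 = 9.545
  Leadership 75 × 0.07 = 5.25
  Communication 76 × 0.1 = 7.6
  Technical skill 97 × 0.07 = 6.79
  Initiative 49 × 0.13 = 6.37
  Productivity 99 × 0.1 = 9.9
  Customer focus 87 × 0.22 = 19.14
  Quality of work 71 × 0.08 = 5.68
Sum = 70.275
70.275 ≥ 70 → Satisfactory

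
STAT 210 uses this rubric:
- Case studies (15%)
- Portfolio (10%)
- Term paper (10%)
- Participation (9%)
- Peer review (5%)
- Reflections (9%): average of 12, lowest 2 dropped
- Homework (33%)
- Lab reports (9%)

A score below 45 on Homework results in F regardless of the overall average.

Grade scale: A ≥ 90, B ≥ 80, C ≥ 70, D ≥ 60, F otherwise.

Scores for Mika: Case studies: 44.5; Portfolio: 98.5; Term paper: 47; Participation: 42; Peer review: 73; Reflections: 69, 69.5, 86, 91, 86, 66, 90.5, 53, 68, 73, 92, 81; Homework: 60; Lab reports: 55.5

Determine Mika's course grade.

Reflections: drop 53, 66 → average of remaining 10 = 806/10 = 80.6
Homework score 60 ≥ 45: minimum met.
Weighted total:
  Case studies 44.5 × 0.15 = 6.675
  Portfolio 98.5 × 0.1 = 9.85
  Term paper 47 × 0.1 = 4.7
  Participation 42 × 0.09 = 3.78
  Peer review 73 × 0.05 = 3.65
  Reflections 80.6 × 0.09 = 7.254
  Homework 60 × 0.33 = 19.8
  Lab reports 55.5 × 0.09 = 4.995
Sum = 60.704
60.704 is ≥ 60 and < 70 → D

D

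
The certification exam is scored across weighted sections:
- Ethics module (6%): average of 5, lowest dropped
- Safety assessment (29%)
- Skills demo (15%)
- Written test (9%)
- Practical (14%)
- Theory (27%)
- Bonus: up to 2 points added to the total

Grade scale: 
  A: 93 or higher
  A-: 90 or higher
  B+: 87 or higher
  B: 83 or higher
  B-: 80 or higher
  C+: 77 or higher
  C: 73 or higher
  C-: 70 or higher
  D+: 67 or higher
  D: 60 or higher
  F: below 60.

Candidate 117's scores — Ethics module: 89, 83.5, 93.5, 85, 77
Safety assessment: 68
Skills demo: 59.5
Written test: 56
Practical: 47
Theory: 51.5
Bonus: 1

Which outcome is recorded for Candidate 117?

D

Ethics module: drop 77 → average of remaining 4 = 351/4 = 87.75
Weighted total:
  Ethics module 87.75 × 0.06 = 5.265
  Safety assessment 68 × 0.29 = 19.72
  Skills demo 59.5 × 0.15 = 8.925
  Written test 56 × 0.09 = 5.04
  Practical 47 × 0.14 = 6.58
  Theory 51.5 × 0.27 = 13.905
Sum = 59.435
Bonus: 59.435 + 1 = 60.435
60.435 is ≥ 60 and < 67 → D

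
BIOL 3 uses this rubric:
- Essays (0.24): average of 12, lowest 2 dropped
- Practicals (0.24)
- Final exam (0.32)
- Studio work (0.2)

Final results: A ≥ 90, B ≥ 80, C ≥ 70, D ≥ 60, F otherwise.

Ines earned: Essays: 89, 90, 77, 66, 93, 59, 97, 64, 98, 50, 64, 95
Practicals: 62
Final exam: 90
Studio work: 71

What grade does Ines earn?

C

Essays: drop 50, 59 → average of remaining 10 = 833/10 = 83.3
Weighted total:
  Essays 83.3 × 0.24 = 19.992
  Practicals 62 × 0.24 = 14.88
  Final exam 90 × 0.32 = 28.8
  Studio work 71 × 0.2 = 14.2
Sum = 77.872
77.872 is ≥ 70 and < 80 → C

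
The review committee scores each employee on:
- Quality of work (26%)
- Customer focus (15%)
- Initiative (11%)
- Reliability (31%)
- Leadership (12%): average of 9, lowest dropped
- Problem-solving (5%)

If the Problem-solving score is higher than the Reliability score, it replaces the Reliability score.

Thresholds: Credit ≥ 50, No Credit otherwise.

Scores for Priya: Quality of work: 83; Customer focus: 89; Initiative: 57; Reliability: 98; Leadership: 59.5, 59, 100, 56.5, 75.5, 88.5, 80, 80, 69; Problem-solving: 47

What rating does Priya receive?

Leadership: drop 56.5 → average of remaining 8 = 611.5/8 = 76.4375
Problem-solving (47) ≤ Reliability (98), so Reliability stays at 98.
Weighted total:
  Quality of work 83 × 0.26 = 21.58
  Customer focus 89 × 0.15 = 13.35
  Initiative 57 × 0.11 = 6.27
  Reliability 98 × 0.31 = 30.38
  Leadership 76.4375 × 0.12 = 9.1725
  Problem-solving 47 × 0.05 = 2.35
Sum = 83.1025
83.1025 ≥ 50 → Credit

Credit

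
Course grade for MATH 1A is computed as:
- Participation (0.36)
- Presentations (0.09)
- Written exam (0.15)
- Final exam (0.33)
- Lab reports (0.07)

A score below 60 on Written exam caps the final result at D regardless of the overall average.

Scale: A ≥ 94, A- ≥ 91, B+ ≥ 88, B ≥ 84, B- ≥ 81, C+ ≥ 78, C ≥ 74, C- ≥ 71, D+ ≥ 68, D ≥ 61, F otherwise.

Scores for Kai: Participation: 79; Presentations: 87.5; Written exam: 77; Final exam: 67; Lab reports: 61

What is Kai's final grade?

C

Written exam score 77 ≥ 60: minimum met.
Weighted total:
  Participation 79 × 0.36 = 28.44
  Presentations 87.5 × 0.09 = 7.875
  Written exam 77 × 0.15 = 11.55
  Final exam 67 × 0.33 = 22.11
  Lab reports 61 × 0.07 = 4.27
Sum = 74.245
74.245 is ≥ 74 and < 78 → C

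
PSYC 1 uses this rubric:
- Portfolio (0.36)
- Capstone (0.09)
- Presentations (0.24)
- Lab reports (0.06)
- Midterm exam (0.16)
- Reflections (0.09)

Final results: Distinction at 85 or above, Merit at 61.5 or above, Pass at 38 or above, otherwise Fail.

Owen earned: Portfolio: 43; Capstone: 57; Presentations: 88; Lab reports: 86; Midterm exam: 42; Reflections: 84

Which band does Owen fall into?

Weighted total:
  Portfolio 43 × 0.36 = 15.48
  Capstone 57 × 0.09 = 5.13
  Presentations 88 × 0.24 = 21.12
  Lab reports 86 × 0.06 = 5.16
  Midterm exam 42 × 0.16 = 6.72
  Reflections 84 × 0.09 = 7.56
Sum = 61.17
61.17 is ≥ 38 and < 61.5 → Pass

Pass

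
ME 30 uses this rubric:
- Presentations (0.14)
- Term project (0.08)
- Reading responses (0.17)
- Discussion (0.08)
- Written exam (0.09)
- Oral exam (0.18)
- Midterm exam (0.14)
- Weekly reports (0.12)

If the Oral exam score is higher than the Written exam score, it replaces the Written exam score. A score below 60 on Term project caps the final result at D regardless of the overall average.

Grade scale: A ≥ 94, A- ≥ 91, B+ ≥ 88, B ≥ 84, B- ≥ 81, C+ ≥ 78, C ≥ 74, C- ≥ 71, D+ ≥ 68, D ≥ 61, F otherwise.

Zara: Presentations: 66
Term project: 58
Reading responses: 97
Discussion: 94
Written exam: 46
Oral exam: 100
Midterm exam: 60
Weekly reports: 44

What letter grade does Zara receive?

D

Oral exam (100) > Written exam (46), so Written exam counts as 100.
Term project score 58 < 60: minimum not met.
Weighted total:
  Presentations 66 × 0.14 = 9.24
  Term project 58 × 0.08 = 4.64
  Reading responses 97 × 0.17 = 16.49
  Discussion 94 × 0.08 = 7.52
  Written exam 100 × 0.09 = 9
  Oral exam 100 × 0.18 = 18
  Midterm exam 60 × 0.14 = 8.4
  Weekly reports 44 × 0.12 = 5.28
Sum = 78.57
78.57 would be C+; cap at D applies → D.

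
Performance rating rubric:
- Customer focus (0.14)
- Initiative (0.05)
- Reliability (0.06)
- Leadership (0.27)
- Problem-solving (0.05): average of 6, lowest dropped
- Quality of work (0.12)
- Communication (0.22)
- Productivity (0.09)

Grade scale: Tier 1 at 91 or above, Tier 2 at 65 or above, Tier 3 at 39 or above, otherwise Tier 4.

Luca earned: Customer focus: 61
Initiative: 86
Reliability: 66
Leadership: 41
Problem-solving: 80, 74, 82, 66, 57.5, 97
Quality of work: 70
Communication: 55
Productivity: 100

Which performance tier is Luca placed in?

Tier 3

Problem-solving: drop 57.5 → average of remaining 5 = 399/5 = 79.8
Weighted total:
  Customer focus 61 × 0.14 = 8.54
  Initiative 86 × 0.05 = 4.3
  Reliability 66 × 0.06 = 3.96
  Leadership 41 × 0.27 = 11.07
  Problem-solving 79.8 × 0.05 = 3.99
  Quality of work 70 × 0.12 = 8.4
  Communication 55 × 0.22 = 12.1
  Productivity 100 × 0.09 = 9
Sum = 61.36
61.36 is ≥ 39 and < 65 → Tier 3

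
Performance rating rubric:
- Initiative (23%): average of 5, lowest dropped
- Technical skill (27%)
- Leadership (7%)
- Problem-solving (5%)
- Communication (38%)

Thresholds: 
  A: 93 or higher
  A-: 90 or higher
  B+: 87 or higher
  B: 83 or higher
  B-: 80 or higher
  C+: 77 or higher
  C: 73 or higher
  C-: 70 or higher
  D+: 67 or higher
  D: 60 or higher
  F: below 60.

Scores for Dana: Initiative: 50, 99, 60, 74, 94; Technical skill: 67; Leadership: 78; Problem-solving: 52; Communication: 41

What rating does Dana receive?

Initiative: drop 50 → average of remaining 4 = 327/4 = 81.75
Weighted total:
  Initiative 81.75 × 0.23 = 18.8025
  Technical skill 67 × 0.27 = 18.09
  Leadership 78 × 0.07 = 5.46
  Problem-solving 52 × 0.05 = 2.6
  Communication 41 × 0.38 = 15.58
Sum = 60.5325
60.5325 is ≥ 60 and < 67 → D

D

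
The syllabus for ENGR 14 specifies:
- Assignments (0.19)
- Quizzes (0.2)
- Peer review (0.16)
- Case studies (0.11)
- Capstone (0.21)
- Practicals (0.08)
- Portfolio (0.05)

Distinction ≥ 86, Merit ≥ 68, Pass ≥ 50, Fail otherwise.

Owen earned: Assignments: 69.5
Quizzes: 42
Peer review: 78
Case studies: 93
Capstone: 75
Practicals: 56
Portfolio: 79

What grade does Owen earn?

Weighted total:
  Assignments 69.5 × 0.19 = 13.205
  Quizzes 42 × 0.2 = 8.4
  Peer review 78 × 0.16 = 12.48
  Case studies 93 × 0.11 = 10.23
  Capstone 75 × 0.21 = 15.75
  Practicals 56 × 0.08 = 4.48
  Portfolio 79 × 0.05 = 3.95
Sum = 68.495
68.495 is ≥ 68 and < 86 → Merit

Merit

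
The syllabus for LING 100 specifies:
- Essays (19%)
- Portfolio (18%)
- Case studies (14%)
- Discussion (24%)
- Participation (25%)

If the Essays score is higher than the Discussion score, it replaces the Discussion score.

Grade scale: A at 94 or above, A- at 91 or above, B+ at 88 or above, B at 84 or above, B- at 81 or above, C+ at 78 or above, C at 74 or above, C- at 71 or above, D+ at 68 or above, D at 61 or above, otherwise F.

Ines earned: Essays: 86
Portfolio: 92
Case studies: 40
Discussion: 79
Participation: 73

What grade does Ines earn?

Essays (86) > Discussion (79), so Discussion counts as 86.
Weighted total:
  Essays 86 × 0.19 = 16.34
  Portfolio 92 × 0.18 = 16.56
  Case studies 40 × 0.14 = 5.6
  Discussion 86 × 0.24 = 20.64
  Participation 73 × 0.25 = 18.25
Sum = 77.39
77.39 is ≥ 74 and < 78 → C

C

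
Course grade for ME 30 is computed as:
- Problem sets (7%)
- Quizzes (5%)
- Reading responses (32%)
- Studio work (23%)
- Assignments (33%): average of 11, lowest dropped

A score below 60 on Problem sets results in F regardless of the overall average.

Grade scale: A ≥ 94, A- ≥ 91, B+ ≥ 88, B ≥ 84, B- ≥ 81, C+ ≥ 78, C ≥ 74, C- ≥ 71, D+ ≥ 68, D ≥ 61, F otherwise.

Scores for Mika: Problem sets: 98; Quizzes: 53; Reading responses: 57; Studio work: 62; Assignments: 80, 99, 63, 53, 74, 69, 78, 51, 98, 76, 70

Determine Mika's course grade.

D

Assignments: drop 51 → average of remaining 10 = 760/10 = 76
Problem sets score 98 ≥ 60: minimum met.
Weighted total:
  Problem sets 98 × 0.07 = 6.86
  Quizzes 53 × 0.05 = 2.65
  Reading responses 57 × 0.32 = 18.24
  Studio work 62 × 0.23 = 14.26
  Assignments 76 × 0.33 = 25.08
Sum = 67.09
67.09 is ≥ 61 and < 68 → D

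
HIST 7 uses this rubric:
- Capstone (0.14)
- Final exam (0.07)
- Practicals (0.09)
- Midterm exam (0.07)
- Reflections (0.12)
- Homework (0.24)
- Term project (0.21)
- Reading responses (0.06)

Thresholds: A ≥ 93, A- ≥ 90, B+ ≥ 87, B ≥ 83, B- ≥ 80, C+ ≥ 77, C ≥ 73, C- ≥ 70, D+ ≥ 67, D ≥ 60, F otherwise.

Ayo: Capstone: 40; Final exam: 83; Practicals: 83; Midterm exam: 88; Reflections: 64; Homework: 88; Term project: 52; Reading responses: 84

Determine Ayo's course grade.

Weighted total:
  Capstone 40 × 0.14 = 5.6
  Final exam 83 × 0.07 = 5.81
  Practicals 83 × 0.09 = 7.47
  Midterm exam 88 × 0.07 = 6.16
  Reflections 64 × 0.12 = 7.68
  Homework 88 × 0.24 = 21.12
  Term project 52 × 0.21 = 10.92
  Reading responses 84 × 0.06 = 5.04
Sum = 69.8
69.8 is ≥ 67 and < 70 → D+

D+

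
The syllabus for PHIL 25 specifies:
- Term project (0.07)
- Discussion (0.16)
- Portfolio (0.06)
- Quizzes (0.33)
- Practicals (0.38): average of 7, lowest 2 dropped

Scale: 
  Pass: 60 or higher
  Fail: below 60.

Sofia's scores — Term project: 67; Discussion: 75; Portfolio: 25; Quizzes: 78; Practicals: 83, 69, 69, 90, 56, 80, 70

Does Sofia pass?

Pass

Practicals: drop 56, 69 → average of remaining 5 = 392/5 = 78.4
Weighted total:
  Term project 67 × 0.07 = 4.69
  Discussion 75 × 0.16 = 12
  Portfolio 25 × 0.06 = 1.5
  Quizzes 78 × 0.33 = 25.74
  Practicals 78.4 × 0.38 = 29.792
Sum = 73.722
73.722 ≥ 60 → Pass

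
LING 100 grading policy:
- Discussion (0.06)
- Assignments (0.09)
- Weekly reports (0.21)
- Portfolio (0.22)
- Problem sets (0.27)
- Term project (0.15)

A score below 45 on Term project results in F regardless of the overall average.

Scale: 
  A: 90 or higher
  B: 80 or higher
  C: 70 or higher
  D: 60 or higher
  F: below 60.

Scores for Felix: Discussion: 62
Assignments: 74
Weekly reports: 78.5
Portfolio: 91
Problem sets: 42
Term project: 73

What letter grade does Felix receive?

D

Term project score 73 ≥ 45: minimum met.
Weighted total:
  Discussion 62 × 0.06 = 3.72
  Assignments 74 × 0.09 = 6.66
  Weekly reports 78.5 × 0.21 = 16.485
  Portfolio 91 × 0.22 = 20.02
  Problem sets 42 × 0.27 = 11.34
  Term project 73 × 0.15 = 10.95
Sum = 69.175
69.175 is ≥ 60 and < 70 → D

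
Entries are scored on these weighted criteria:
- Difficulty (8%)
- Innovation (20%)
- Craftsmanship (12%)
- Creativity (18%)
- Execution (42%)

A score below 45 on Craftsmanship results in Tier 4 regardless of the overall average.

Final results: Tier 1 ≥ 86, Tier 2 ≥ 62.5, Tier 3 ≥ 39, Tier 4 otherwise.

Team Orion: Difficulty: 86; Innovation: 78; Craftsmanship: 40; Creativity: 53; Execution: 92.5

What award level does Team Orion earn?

Craftsmanship score 40 < 45: minimum not met.
Weighted total:
  Difficulty 86 × 0.08 = 6.88
  Innovation 78 × 0.2 = 15.6
  Craftsmanship 40 × 0.12 = 4.8
  Creativity 53 × 0.18 = 9.54
  Execution 92.5 × 0.42 = 38.85
Sum = 75.67
Because the Craftsmanship minimum was not met, the result is Tier 4.

Tier 4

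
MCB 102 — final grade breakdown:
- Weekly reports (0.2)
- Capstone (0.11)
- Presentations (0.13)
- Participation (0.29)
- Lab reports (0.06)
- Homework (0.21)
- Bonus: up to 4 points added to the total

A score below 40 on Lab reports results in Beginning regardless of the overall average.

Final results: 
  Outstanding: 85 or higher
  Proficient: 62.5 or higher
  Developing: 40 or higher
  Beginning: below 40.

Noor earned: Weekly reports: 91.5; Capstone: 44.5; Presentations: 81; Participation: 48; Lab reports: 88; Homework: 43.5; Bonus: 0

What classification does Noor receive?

Developing

Lab reports score 88 ≥ 40: minimum met.
Weighted total:
  Weekly reports 91.5 × 0.2 = 18.3
  Capstone 44.5 × 0.11 = 4.895
  Presentations 81 × 0.13 = 10.53
  Participation 48 × 0.29 = 13.92
  Lab reports 88 × 0.06 = 5.28
  Homework 43.5 × 0.21 = 9.135
Sum = 62.06
Bonus: 62.06 + 0 = 62.06
62.06 is ≥ 40 and < 62.5 → Developing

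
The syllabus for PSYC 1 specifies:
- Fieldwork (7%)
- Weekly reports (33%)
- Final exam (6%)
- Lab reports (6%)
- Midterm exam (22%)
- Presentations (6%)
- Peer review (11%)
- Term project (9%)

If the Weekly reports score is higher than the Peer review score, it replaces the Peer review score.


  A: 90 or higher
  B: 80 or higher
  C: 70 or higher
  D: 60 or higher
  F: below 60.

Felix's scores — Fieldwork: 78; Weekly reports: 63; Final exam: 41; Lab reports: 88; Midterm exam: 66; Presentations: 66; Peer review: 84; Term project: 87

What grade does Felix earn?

Weekly reports (63) ≤ Peer review (84), so Peer review stays at 84.
Weighted total:
  Fieldwork 78 × 0.07 = 5.46
  Weekly reports 63 × 0.33 = 20.79
  Final exam 41 × 0.06 = 2.46
  Lab reports 88 × 0.06 = 5.28
  Midterm exam 66 × 0.22 = 14.52
  Presentations 66 × 0.06 = 3.96
  Peer review 84 × 0.11 = 9.24
  Term project 87 × 0.09 = 7.83
Sum = 69.54
69.54 is ≥ 60 and < 70 → D

D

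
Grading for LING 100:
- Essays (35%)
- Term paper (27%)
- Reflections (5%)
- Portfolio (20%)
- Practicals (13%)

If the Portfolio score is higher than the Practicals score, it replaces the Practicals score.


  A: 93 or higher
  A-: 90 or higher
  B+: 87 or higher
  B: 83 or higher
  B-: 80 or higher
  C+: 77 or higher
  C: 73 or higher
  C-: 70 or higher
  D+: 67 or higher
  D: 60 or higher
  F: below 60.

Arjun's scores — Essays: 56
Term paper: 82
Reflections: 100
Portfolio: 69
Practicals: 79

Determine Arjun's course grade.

C-

Portfolio (69) ≤ Practicals (79), so Practicals stays at 79.
Weighted total:
  Essays 56 × 0.35 = 19.6
  Term paper 82 × 0.27 = 22.14
  Reflections 100 × 0.05 = 5
  Portfolio 69 × 0.2 = 13.8
  Practicals 79 × 0.13 = 10.27
Sum = 70.81
70.81 is ≥ 70 and < 73 → C-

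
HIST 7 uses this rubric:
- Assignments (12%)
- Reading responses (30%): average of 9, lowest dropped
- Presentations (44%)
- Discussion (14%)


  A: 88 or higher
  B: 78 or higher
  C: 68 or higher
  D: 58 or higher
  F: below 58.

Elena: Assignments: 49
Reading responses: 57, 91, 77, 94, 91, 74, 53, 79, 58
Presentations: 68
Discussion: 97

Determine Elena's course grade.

C

Reading responses: drop 53 → average of remaining 8 = 621/8 = 77.625
Weighted total:
  Assignments 49 × 0.12 = 5.88
  Reading responses 77.625 × 0.3 = 23.2875
  Presentations 68 × 0.44 = 29.92
  Discussion 97 × 0.14 = 13.58
Sum = 72.6675
72.6675 is ≥ 68 and < 78 → C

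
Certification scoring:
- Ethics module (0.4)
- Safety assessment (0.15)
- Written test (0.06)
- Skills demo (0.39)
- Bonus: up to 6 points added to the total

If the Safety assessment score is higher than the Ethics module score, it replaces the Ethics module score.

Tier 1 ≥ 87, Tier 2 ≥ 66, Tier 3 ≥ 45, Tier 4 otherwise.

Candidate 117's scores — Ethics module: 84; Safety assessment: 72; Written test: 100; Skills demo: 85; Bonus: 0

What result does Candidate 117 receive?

Tier 2

Safety assessment (72) ≤ Ethics module (84), so Ethics module stays at 84.
Weighted total:
  Ethics module 84 × 0.4 = 33.6
  Safety assessment 72 × 0.15 = 10.8
  Written test 100 × 0.06 = 6
  Skills demo 85 × 0.39 = 33.15
Sum = 83.55
Bonus: 83.55 + 0 = 83.55
83.55 is ≥ 66 and < 87 → Tier 2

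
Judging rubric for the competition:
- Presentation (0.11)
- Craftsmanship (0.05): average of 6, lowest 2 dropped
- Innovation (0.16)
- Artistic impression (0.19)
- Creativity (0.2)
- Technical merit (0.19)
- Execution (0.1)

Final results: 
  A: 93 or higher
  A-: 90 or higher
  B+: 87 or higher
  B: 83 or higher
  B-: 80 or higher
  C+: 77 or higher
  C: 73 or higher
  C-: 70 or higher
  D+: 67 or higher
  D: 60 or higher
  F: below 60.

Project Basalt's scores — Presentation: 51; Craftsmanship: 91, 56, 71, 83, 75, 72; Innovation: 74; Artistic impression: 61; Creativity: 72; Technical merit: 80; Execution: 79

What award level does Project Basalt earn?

C-

Craftsmanship: drop 56, 71 → average of remaining 4 = 321/4 = 80.25
Weighted total:
  Presentation 51 × 0.11 = 5.61
  Craftsmanship 80.25 × 0.05 = 4.0125
  Innovation 74 × 0.16 = 11.84
  Artistic impression 61 × 0.19 = 11.59
  Creativity 72 × 0.2 = 14.4
  Technical merit 80 × 0.19 = 15.2
  Execution 79 × 0.1 = 7.9
Sum = 70.5525
70.5525 is ≥ 70 and < 73 → C-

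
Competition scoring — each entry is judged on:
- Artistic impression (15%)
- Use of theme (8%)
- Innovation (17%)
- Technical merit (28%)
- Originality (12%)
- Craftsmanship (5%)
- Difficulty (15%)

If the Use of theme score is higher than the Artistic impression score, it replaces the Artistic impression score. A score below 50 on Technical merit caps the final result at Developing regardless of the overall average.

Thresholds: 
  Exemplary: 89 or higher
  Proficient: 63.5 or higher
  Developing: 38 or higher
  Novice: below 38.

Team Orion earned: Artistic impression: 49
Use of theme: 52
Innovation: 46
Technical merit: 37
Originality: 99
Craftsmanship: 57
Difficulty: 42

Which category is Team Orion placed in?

Use of theme (52) > Artistic impression (49), so Artistic impression counts as 52.
Technical merit score 37 < 50: minimum not met.
Weighted total:
  Artistic impression 52 × 0.15 = 7.8
  Use of theme 52 × 0.08 = 4.16
  Innovation 46 × 0.17 = 7.82
  Technical merit 37 × 0.28 = 10.36
  Originality 99 × 0.12 = 11.88
  Craftsmanship 57 × 0.05 = 2.85
  Difficulty 42 × 0.15 = 6.3
Sum = 51.17
51.17 would be Developing; cap at Developing applies → Developing.

Developing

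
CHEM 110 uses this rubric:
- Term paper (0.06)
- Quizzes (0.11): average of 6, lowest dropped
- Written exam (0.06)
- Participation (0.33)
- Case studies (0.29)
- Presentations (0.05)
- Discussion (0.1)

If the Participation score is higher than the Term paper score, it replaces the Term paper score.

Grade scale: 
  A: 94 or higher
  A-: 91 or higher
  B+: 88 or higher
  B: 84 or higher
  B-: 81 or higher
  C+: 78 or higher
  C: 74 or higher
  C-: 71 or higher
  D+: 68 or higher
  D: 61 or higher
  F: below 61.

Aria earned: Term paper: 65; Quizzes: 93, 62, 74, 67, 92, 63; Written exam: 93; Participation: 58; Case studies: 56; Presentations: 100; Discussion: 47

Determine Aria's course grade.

Quizzes: drop 62 → average of remaining 5 = 389/5 = 77.8
Participation (58) ≤ Term paper (65), so Term paper stays at 65.
Weighted total:
  Term paper 65 × 0.06 = 3.9
  Quizzes 77.8 × 0.11 = 8.558
  Written exam 93 × 0.06 = 5.58
  Participation 58 × 0.33 = 19.14
  Case studies 56 × 0.29 = 16.24
  Presentations 100 × 0.05 = 5
  Discussion 47 × 0.1 = 4.7
Sum = 63.118
63.118 is ≥ 61 and < 68 → D

D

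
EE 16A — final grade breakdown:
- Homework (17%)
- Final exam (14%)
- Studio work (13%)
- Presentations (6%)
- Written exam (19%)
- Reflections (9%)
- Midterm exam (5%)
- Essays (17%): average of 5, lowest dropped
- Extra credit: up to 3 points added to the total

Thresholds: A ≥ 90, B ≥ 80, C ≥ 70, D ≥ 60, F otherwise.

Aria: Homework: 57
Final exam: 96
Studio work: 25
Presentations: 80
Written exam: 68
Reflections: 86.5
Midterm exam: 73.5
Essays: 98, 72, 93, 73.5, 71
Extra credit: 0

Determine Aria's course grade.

D

Essays: drop 71 → average of remaining 4 = 336.5/4 = 84.125
Weighted total:
  Homework 57 × 0.17 = 9.69
  Final exam 96 × 0.14 = 13.44
  Studio work 25 × 0.13 = 3.25
  Presentations 80 × 0.06 = 4.8
  Written exam 68 × 0.19 = 12.92
  Reflections 86.5 × 0.09 = 7.785
  Midterm exam 73.5 × 0.05 = 3.675
  Essays 84.125 × 0.17 = 14.30125
Sum = 69.86125
Extra credit: 69.86125 + 0 = 69.86125
69.86125 is ≥ 60 and < 70 → D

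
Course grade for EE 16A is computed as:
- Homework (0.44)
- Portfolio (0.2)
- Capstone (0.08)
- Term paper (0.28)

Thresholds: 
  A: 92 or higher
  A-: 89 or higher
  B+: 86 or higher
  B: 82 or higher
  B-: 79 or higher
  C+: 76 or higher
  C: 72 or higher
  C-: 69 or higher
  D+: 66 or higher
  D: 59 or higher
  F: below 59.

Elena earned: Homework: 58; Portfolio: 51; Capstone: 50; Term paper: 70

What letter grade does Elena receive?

Weighted total:
  Homework 58 × 0.44 = 25.52
  Portfolio 51 × 0.2 = 10.2
  Capstone 50 × 0.08 = 4
  Term paper 70 × 0.28 = 19.6
Sum = 59.32
59.32 is ≥ 59 and < 66 → D

D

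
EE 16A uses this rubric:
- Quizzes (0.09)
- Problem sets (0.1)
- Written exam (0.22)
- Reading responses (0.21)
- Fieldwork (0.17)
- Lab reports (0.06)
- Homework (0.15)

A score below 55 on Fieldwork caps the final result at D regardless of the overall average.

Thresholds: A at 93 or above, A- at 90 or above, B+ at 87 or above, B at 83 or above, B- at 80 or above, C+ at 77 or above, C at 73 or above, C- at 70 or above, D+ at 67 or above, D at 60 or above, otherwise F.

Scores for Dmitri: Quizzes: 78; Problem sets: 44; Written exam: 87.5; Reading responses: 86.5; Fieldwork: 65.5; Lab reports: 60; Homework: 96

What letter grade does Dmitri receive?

C+

Fieldwork score 65.5 ≥ 55: minimum met.
Weighted total:
  Quizzes 78 × 0.09 = 7.02
  Problem sets 44 × 0.1 = 4.4
  Written exam 87.5 × 0.22 = 19.25
  Reading responses 86.5 × 0.21 = 18.165
  Fieldwork 65.5 × 0.17 = 11.135
  Lab reports 60 × 0.06 = 3.6
  Homework 96 × 0.15 = 14.4
Sum = 77.97
77.97 is ≥ 77 and < 80 → C+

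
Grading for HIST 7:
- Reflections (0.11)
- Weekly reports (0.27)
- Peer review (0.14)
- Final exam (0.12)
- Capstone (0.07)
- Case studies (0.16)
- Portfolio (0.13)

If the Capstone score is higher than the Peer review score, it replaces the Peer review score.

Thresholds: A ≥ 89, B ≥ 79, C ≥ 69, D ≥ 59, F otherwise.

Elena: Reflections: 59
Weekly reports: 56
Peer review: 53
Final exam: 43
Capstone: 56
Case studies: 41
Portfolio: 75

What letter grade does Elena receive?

Capstone (56) > Peer review (53), so Peer review counts as 56.
Weighted total:
  Reflections 59 × 0.11 = 6.49
  Weekly reports 56 × 0.27 = 15.12
  Peer review 56 × 0.14 = 7.84
  Final exam 43 × 0.12 = 5.16
  Capstone 56 × 0.07 = 3.92
  Case studies 41 × 0.16 = 6.56
  Portfolio 75 × 0.13 = 9.75
Sum = 54.84
54.84 < 59 → F

F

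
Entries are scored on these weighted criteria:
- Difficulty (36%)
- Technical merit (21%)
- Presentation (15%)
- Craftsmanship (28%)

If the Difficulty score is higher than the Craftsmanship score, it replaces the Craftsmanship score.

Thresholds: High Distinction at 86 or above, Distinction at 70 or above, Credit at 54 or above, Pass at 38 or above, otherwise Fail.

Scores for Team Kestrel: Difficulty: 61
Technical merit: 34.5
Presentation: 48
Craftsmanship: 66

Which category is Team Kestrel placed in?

Credit

Difficulty (61) ≤ Craftsmanship (66), so Craftsmanship stays at 66.
Weighted total:
  Difficulty 61 × 0.36 = 21.96
  Technical merit 34.5 × 0.21 = 7.245
  Presentation 48 × 0.15 = 7.2
  Craftsmanship 66 × 0.28 = 18.48
Sum = 54.885
54.885 is ≥ 54 and < 70 → Credit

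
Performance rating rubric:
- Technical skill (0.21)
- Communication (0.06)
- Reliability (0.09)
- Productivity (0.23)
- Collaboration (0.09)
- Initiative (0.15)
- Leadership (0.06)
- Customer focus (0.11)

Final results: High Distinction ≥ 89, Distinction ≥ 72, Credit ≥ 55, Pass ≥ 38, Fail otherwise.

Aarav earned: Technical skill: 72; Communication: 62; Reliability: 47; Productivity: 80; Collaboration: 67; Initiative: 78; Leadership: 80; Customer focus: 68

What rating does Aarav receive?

Weighted total:
  Technical skill 72 × 0.21 = 15.12
  Communication 62 × 0.06 = 3.72
  Reliability 47 × 0.09 = 4.23
  Productivity 80 × 0.23 = 18.4
  Collaboration 67 × 0.09 = 6.03
  Initiative 78 × 0.15 = 11.7
  Leadership 80 × 0.06 = 4.8
  Customer focus 68 × 0.11 = 7.48
Sum = 71.48
71.48 is ≥ 55 and < 72 → Credit

Credit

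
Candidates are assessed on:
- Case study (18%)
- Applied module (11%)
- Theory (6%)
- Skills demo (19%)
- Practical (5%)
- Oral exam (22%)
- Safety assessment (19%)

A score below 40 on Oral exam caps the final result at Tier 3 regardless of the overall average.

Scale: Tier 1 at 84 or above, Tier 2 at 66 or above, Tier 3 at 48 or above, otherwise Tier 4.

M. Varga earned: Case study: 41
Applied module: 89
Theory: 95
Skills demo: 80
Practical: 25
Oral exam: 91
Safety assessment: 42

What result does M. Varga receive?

Oral exam score 91 ≥ 40: minimum met.
Weighted total:
  Case study 41 × 0.18 = 7.38
  Applied module 89 × 0.11 = 9.79
  Theory 95 × 0.06 = 5.7
  Skills demo 80 × 0.19 = 15.2
  Practical 25 × 0.05 = 1.25
  Oral exam 91 × 0.22 = 20.02
  Safety assessment 42 × 0.19 = 7.98
Sum = 67.32
67.32 is ≥ 66 and < 84 → Tier 2

Tier 2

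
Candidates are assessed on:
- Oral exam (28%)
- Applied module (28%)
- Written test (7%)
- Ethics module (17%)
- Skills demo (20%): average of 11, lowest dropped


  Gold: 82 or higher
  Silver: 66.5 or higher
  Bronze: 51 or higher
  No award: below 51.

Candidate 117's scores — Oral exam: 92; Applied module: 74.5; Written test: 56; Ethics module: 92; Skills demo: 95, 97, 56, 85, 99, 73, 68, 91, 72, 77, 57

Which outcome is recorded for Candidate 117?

Skills demo: drop 56 → average of remaining 10 = 814/10 = 81.4
Weighted total:
  Oral exam 92 × 0.28 = 25.76
  Applied module 74.5 × 0.28 = 20.86
  Written test 56 × 0.07 = 3.92
  Ethics module 92 × 0.17 = 15.64
  Skills demo 81.4 × 0.2 = 16.28
Sum = 82.46
82.46 ≥ 82 → Gold

Gold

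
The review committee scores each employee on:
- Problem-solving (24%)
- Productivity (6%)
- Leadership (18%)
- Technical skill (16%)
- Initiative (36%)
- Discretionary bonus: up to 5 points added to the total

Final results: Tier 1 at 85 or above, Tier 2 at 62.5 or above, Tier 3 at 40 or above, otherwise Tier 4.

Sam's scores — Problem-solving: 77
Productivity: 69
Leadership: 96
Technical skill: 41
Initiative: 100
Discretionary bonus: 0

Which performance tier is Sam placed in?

Weighted total:
  Problem-solving 77 × 0.24 = 18.48
  Productivity 69 × 0.06 = 4.14
  Leadership 96 × 0.18 = 17.28
  Technical skill 41 × 0.16 = 6.56
  Initiative 100 × 0.36 = 36
Sum = 82.46
Discretionary bonus: 82.46 + 0 = 82.46
82.46 is ≥ 62.5 and < 85 → Tier 2

Tier 2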